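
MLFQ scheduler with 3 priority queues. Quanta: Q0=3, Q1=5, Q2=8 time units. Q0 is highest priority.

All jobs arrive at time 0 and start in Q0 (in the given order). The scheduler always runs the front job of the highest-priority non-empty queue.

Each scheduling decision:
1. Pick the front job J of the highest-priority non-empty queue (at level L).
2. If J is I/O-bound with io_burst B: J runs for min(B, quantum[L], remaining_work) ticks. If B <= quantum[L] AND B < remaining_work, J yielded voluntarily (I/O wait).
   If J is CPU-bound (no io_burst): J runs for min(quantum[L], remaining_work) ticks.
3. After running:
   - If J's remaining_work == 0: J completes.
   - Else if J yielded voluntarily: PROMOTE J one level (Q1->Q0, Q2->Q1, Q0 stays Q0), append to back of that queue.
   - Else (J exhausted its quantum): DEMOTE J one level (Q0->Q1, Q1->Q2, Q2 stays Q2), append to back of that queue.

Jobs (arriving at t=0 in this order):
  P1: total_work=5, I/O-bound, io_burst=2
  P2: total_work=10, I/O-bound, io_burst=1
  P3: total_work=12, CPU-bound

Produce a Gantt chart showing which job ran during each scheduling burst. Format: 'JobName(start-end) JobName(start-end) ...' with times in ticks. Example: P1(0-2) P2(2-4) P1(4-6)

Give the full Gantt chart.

t=0-2: P1@Q0 runs 2, rem=3, I/O yield, promote→Q0. Q0=[P2,P3,P1] Q1=[] Q2=[]
t=2-3: P2@Q0 runs 1, rem=9, I/O yield, promote→Q0. Q0=[P3,P1,P2] Q1=[] Q2=[]
t=3-6: P3@Q0 runs 3, rem=9, quantum used, demote→Q1. Q0=[P1,P2] Q1=[P3] Q2=[]
t=6-8: P1@Q0 runs 2, rem=1, I/O yield, promote→Q0. Q0=[P2,P1] Q1=[P3] Q2=[]
t=8-9: P2@Q0 runs 1, rem=8, I/O yield, promote→Q0. Q0=[P1,P2] Q1=[P3] Q2=[]
t=9-10: P1@Q0 runs 1, rem=0, completes. Q0=[P2] Q1=[P3] Q2=[]
t=10-11: P2@Q0 runs 1, rem=7, I/O yield, promote→Q0. Q0=[P2] Q1=[P3] Q2=[]
t=11-12: P2@Q0 runs 1, rem=6, I/O yield, promote→Q0. Q0=[P2] Q1=[P3] Q2=[]
t=12-13: P2@Q0 runs 1, rem=5, I/O yield, promote→Q0. Q0=[P2] Q1=[P3] Q2=[]
t=13-14: P2@Q0 runs 1, rem=4, I/O yield, promote→Q0. Q0=[P2] Q1=[P3] Q2=[]
t=14-15: P2@Q0 runs 1, rem=3, I/O yield, promote→Q0. Q0=[P2] Q1=[P3] Q2=[]
t=15-16: P2@Q0 runs 1, rem=2, I/O yield, promote→Q0. Q0=[P2] Q1=[P3] Q2=[]
t=16-17: P2@Q0 runs 1, rem=1, I/O yield, promote→Q0. Q0=[P2] Q1=[P3] Q2=[]
t=17-18: P2@Q0 runs 1, rem=0, completes. Q0=[] Q1=[P3] Q2=[]
t=18-23: P3@Q1 runs 5, rem=4, quantum used, demote→Q2. Q0=[] Q1=[] Q2=[P3]
t=23-27: P3@Q2 runs 4, rem=0, completes. Q0=[] Q1=[] Q2=[]

Answer: P1(0-2) P2(2-3) P3(3-6) P1(6-8) P2(8-9) P1(9-10) P2(10-11) P2(11-12) P2(12-13) P2(13-14) P2(14-15) P2(15-16) P2(16-17) P2(17-18) P3(18-23) P3(23-27)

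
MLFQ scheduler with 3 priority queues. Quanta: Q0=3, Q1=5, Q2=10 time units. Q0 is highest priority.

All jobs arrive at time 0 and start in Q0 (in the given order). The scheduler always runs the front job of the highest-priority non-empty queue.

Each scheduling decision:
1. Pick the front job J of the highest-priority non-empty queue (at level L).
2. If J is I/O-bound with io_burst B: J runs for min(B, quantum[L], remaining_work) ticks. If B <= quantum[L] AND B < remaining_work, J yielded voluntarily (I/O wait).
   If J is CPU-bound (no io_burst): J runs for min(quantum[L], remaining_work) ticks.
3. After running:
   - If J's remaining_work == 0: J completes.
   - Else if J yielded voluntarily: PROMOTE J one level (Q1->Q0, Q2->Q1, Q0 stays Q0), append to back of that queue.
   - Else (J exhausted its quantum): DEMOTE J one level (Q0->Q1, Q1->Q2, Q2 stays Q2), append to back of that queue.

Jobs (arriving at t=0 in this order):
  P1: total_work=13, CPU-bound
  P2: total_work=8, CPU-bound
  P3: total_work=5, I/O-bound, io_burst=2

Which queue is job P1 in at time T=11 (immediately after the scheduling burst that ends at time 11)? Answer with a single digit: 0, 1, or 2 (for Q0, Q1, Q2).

t=0-3: P1@Q0 runs 3, rem=10, quantum used, demote→Q1. Q0=[P2,P3] Q1=[P1] Q2=[]
t=3-6: P2@Q0 runs 3, rem=5, quantum used, demote→Q1. Q0=[P3] Q1=[P1,P2] Q2=[]
t=6-8: P3@Q0 runs 2, rem=3, I/O yield, promote→Q0. Q0=[P3] Q1=[P1,P2] Q2=[]
t=8-10: P3@Q0 runs 2, rem=1, I/O yield, promote→Q0. Q0=[P3] Q1=[P1,P2] Q2=[]
t=10-11: P3@Q0 runs 1, rem=0, completes. Q0=[] Q1=[P1,P2] Q2=[]
t=11-16: P1@Q1 runs 5, rem=5, quantum used, demote→Q2. Q0=[] Q1=[P2] Q2=[P1]
t=16-21: P2@Q1 runs 5, rem=0, completes. Q0=[] Q1=[] Q2=[P1]
t=21-26: P1@Q2 runs 5, rem=0, completes. Q0=[] Q1=[] Q2=[]

Answer: 1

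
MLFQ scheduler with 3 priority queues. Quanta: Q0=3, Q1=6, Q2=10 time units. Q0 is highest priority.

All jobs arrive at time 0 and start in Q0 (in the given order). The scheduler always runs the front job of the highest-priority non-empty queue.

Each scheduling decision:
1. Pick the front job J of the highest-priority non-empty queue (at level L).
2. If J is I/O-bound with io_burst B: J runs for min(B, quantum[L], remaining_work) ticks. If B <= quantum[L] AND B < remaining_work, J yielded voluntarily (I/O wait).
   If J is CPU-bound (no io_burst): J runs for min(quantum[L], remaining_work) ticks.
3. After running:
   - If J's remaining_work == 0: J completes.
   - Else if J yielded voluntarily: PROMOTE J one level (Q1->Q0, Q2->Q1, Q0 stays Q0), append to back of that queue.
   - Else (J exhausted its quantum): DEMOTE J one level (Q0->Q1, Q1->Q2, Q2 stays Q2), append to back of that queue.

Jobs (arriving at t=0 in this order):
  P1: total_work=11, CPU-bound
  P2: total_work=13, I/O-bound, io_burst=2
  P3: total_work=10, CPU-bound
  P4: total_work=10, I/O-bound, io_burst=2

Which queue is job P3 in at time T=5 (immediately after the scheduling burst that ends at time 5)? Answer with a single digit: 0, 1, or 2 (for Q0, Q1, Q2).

t=0-3: P1@Q0 runs 3, rem=8, quantum used, demote→Q1. Q0=[P2,P3,P4] Q1=[P1] Q2=[]
t=3-5: P2@Q0 runs 2, rem=11, I/O yield, promote→Q0. Q0=[P3,P4,P2] Q1=[P1] Q2=[]
t=5-8: P3@Q0 runs 3, rem=7, quantum used, demote→Q1. Q0=[P4,P2] Q1=[P1,P3] Q2=[]
t=8-10: P4@Q0 runs 2, rem=8, I/O yield, promote→Q0. Q0=[P2,P4] Q1=[P1,P3] Q2=[]
t=10-12: P2@Q0 runs 2, rem=9, I/O yield, promote→Q0. Q0=[P4,P2] Q1=[P1,P3] Q2=[]
t=12-14: P4@Q0 runs 2, rem=6, I/O yield, promote→Q0. Q0=[P2,P4] Q1=[P1,P3] Q2=[]
t=14-16: P2@Q0 runs 2, rem=7, I/O yield, promote→Q0. Q0=[P4,P2] Q1=[P1,P3] Q2=[]
t=16-18: P4@Q0 runs 2, rem=4, I/O yield, promote→Q0. Q0=[P2,P4] Q1=[P1,P3] Q2=[]
t=18-20: P2@Q0 runs 2, rem=5, I/O yield, promote→Q0. Q0=[P4,P2] Q1=[P1,P3] Q2=[]
t=20-22: P4@Q0 runs 2, rem=2, I/O yield, promote→Q0. Q0=[P2,P4] Q1=[P1,P3] Q2=[]
t=22-24: P2@Q0 runs 2, rem=3, I/O yield, promote→Q0. Q0=[P4,P2] Q1=[P1,P3] Q2=[]
t=24-26: P4@Q0 runs 2, rem=0, completes. Q0=[P2] Q1=[P1,P3] Q2=[]
t=26-28: P2@Q0 runs 2, rem=1, I/O yield, promote→Q0. Q0=[P2] Q1=[P1,P3] Q2=[]
t=28-29: P2@Q0 runs 1, rem=0, completes. Q0=[] Q1=[P1,P3] Q2=[]
t=29-35: P1@Q1 runs 6, rem=2, quantum used, demote→Q2. Q0=[] Q1=[P3] Q2=[P1]
t=35-41: P3@Q1 runs 6, rem=1, quantum used, demote→Q2. Q0=[] Q1=[] Q2=[P1,P3]
t=41-43: P1@Q2 runs 2, rem=0, completes. Q0=[] Q1=[] Q2=[P3]
t=43-44: P3@Q2 runs 1, rem=0, completes. Q0=[] Q1=[] Q2=[]

Answer: 0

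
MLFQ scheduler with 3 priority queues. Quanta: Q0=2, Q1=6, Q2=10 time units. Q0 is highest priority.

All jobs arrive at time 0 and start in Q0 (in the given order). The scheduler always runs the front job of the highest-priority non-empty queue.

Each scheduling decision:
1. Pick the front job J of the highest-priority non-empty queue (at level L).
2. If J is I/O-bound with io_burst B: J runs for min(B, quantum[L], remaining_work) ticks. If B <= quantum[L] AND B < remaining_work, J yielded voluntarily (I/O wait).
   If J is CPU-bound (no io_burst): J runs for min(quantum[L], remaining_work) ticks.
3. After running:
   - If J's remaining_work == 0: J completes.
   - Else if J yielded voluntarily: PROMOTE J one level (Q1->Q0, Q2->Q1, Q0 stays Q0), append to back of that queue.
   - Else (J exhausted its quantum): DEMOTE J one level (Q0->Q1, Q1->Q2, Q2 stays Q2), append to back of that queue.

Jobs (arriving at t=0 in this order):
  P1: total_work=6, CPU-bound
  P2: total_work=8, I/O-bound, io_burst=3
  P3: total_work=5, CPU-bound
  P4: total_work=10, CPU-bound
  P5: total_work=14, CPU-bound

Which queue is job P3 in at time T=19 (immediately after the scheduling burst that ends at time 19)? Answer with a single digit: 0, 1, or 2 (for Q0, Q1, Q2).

Answer: 1

Derivation:
t=0-2: P1@Q0 runs 2, rem=4, quantum used, demote→Q1. Q0=[P2,P3,P4,P5] Q1=[P1] Q2=[]
t=2-4: P2@Q0 runs 2, rem=6, quantum used, demote→Q1. Q0=[P3,P4,P5] Q1=[P1,P2] Q2=[]
t=4-6: P3@Q0 runs 2, rem=3, quantum used, demote→Q1. Q0=[P4,P5] Q1=[P1,P2,P3] Q2=[]
t=6-8: P4@Q0 runs 2, rem=8, quantum used, demote→Q1. Q0=[P5] Q1=[P1,P2,P3,P4] Q2=[]
t=8-10: P5@Q0 runs 2, rem=12, quantum used, demote→Q1. Q0=[] Q1=[P1,P2,P3,P4,P5] Q2=[]
t=10-14: P1@Q1 runs 4, rem=0, completes. Q0=[] Q1=[P2,P3,P4,P5] Q2=[]
t=14-17: P2@Q1 runs 3, rem=3, I/O yield, promote→Q0. Q0=[P2] Q1=[P3,P4,P5] Q2=[]
t=17-19: P2@Q0 runs 2, rem=1, quantum used, demote→Q1. Q0=[] Q1=[P3,P4,P5,P2] Q2=[]
t=19-22: P3@Q1 runs 3, rem=0, completes. Q0=[] Q1=[P4,P5,P2] Q2=[]
t=22-28: P4@Q1 runs 6, rem=2, quantum used, demote→Q2. Q0=[] Q1=[P5,P2] Q2=[P4]
t=28-34: P5@Q1 runs 6, rem=6, quantum used, demote→Q2. Q0=[] Q1=[P2] Q2=[P4,P5]
t=34-35: P2@Q1 runs 1, rem=0, completes. Q0=[] Q1=[] Q2=[P4,P5]
t=35-37: P4@Q2 runs 2, rem=0, completes. Q0=[] Q1=[] Q2=[P5]
t=37-43: P5@Q2 runs 6, rem=0, completes. Q0=[] Q1=[] Q2=[]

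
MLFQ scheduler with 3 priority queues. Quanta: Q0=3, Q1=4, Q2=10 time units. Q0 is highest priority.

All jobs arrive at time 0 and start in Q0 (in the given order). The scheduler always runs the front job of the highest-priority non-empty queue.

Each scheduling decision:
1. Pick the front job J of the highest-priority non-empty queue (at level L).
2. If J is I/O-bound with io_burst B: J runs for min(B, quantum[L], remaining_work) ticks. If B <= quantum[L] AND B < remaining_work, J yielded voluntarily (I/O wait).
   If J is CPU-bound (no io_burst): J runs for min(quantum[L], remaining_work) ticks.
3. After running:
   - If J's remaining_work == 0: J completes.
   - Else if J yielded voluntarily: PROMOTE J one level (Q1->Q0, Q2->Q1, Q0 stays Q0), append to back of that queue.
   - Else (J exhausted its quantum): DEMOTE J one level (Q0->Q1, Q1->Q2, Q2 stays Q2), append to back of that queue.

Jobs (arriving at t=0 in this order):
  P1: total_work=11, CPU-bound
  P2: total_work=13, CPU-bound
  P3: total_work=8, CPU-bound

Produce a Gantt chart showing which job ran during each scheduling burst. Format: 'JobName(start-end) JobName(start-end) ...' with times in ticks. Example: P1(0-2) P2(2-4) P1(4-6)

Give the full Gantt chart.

t=0-3: P1@Q0 runs 3, rem=8, quantum used, demote→Q1. Q0=[P2,P3] Q1=[P1] Q2=[]
t=3-6: P2@Q0 runs 3, rem=10, quantum used, demote→Q1. Q0=[P3] Q1=[P1,P2] Q2=[]
t=6-9: P3@Q0 runs 3, rem=5, quantum used, demote→Q1. Q0=[] Q1=[P1,P2,P3] Q2=[]
t=9-13: P1@Q1 runs 4, rem=4, quantum used, demote→Q2. Q0=[] Q1=[P2,P3] Q2=[P1]
t=13-17: P2@Q1 runs 4, rem=6, quantum used, demote→Q2. Q0=[] Q1=[P3] Q2=[P1,P2]
t=17-21: P3@Q1 runs 4, rem=1, quantum used, demote→Q2. Q0=[] Q1=[] Q2=[P1,P2,P3]
t=21-25: P1@Q2 runs 4, rem=0, completes. Q0=[] Q1=[] Q2=[P2,P3]
t=25-31: P2@Q2 runs 6, rem=0, completes. Q0=[] Q1=[] Q2=[P3]
t=31-32: P3@Q2 runs 1, rem=0, completes. Q0=[] Q1=[] Q2=[]

Answer: P1(0-3) P2(3-6) P3(6-9) P1(9-13) P2(13-17) P3(17-21) P1(21-25) P2(25-31) P3(31-32)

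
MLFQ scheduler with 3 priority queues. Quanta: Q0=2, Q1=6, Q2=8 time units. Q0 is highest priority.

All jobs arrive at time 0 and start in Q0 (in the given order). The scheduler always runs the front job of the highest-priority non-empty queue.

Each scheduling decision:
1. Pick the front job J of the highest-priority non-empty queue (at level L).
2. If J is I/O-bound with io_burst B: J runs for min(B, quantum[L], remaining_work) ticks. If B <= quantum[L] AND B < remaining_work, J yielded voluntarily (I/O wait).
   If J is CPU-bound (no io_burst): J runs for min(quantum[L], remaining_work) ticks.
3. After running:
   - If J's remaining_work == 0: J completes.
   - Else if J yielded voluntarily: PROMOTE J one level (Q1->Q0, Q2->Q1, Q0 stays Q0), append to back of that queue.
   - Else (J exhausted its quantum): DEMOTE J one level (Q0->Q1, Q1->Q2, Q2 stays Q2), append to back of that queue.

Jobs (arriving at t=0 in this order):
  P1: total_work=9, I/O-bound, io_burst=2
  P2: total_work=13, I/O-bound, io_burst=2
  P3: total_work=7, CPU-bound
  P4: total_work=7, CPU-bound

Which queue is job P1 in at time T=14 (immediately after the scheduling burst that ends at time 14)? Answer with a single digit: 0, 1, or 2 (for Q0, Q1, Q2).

t=0-2: P1@Q0 runs 2, rem=7, I/O yield, promote→Q0. Q0=[P2,P3,P4,P1] Q1=[] Q2=[]
t=2-4: P2@Q0 runs 2, rem=11, I/O yield, promote→Q0. Q0=[P3,P4,P1,P2] Q1=[] Q2=[]
t=4-6: P3@Q0 runs 2, rem=5, quantum used, demote→Q1. Q0=[P4,P1,P2] Q1=[P3] Q2=[]
t=6-8: P4@Q0 runs 2, rem=5, quantum used, demote→Q1. Q0=[P1,P2] Q1=[P3,P4] Q2=[]
t=8-10: P1@Q0 runs 2, rem=5, I/O yield, promote→Q0. Q0=[P2,P1] Q1=[P3,P4] Q2=[]
t=10-12: P2@Q0 runs 2, rem=9, I/O yield, promote→Q0. Q0=[P1,P2] Q1=[P3,P4] Q2=[]
t=12-14: P1@Q0 runs 2, rem=3, I/O yield, promote→Q0. Q0=[P2,P1] Q1=[P3,P4] Q2=[]
t=14-16: P2@Q0 runs 2, rem=7, I/O yield, promote→Q0. Q0=[P1,P2] Q1=[P3,P4] Q2=[]
t=16-18: P1@Q0 runs 2, rem=1, I/O yield, promote→Q0. Q0=[P2,P1] Q1=[P3,P4] Q2=[]
t=18-20: P2@Q0 runs 2, rem=5, I/O yield, promote→Q0. Q0=[P1,P2] Q1=[P3,P4] Q2=[]
t=20-21: P1@Q0 runs 1, rem=0, completes. Q0=[P2] Q1=[P3,P4] Q2=[]
t=21-23: P2@Q0 runs 2, rem=3, I/O yield, promote→Q0. Q0=[P2] Q1=[P3,P4] Q2=[]
t=23-25: P2@Q0 runs 2, rem=1, I/O yield, promote→Q0. Q0=[P2] Q1=[P3,P4] Q2=[]
t=25-26: P2@Q0 runs 1, rem=0, completes. Q0=[] Q1=[P3,P4] Q2=[]
t=26-31: P3@Q1 runs 5, rem=0, completes. Q0=[] Q1=[P4] Q2=[]
t=31-36: P4@Q1 runs 5, rem=0, completes. Q0=[] Q1=[] Q2=[]

Answer: 0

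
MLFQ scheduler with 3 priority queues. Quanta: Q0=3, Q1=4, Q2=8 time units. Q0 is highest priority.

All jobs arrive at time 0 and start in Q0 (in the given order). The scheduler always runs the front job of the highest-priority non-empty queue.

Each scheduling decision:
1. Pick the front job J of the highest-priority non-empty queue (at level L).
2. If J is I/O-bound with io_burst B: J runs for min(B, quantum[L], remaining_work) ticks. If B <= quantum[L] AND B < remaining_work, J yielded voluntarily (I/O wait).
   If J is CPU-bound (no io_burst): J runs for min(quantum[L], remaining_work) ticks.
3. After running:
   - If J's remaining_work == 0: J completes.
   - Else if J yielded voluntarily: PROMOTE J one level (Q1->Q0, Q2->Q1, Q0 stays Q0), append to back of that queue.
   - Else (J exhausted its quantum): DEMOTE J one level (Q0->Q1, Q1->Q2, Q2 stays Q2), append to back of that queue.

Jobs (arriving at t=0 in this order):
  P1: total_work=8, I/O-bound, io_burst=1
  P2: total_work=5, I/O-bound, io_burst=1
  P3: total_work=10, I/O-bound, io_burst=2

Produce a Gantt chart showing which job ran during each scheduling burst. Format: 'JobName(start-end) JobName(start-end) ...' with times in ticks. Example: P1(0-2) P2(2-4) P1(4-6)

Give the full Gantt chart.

Answer: P1(0-1) P2(1-2) P3(2-4) P1(4-5) P2(5-6) P3(6-8) P1(8-9) P2(9-10) P3(10-12) P1(12-13) P2(13-14) P3(14-16) P1(16-17) P2(17-18) P3(18-20) P1(20-21) P1(21-22) P1(22-23)

Derivation:
t=0-1: P1@Q0 runs 1, rem=7, I/O yield, promote→Q0. Q0=[P2,P3,P1] Q1=[] Q2=[]
t=1-2: P2@Q0 runs 1, rem=4, I/O yield, promote→Q0. Q0=[P3,P1,P2] Q1=[] Q2=[]
t=2-4: P3@Q0 runs 2, rem=8, I/O yield, promote→Q0. Q0=[P1,P2,P3] Q1=[] Q2=[]
t=4-5: P1@Q0 runs 1, rem=6, I/O yield, promote→Q0. Q0=[P2,P3,P1] Q1=[] Q2=[]
t=5-6: P2@Q0 runs 1, rem=3, I/O yield, promote→Q0. Q0=[P3,P1,P2] Q1=[] Q2=[]
t=6-8: P3@Q0 runs 2, rem=6, I/O yield, promote→Q0. Q0=[P1,P2,P3] Q1=[] Q2=[]
t=8-9: P1@Q0 runs 1, rem=5, I/O yield, promote→Q0. Q0=[P2,P3,P1] Q1=[] Q2=[]
t=9-10: P2@Q0 runs 1, rem=2, I/O yield, promote→Q0. Q0=[P3,P1,P2] Q1=[] Q2=[]
t=10-12: P3@Q0 runs 2, rem=4, I/O yield, promote→Q0. Q0=[P1,P2,P3] Q1=[] Q2=[]
t=12-13: P1@Q0 runs 1, rem=4, I/O yield, promote→Q0. Q0=[P2,P3,P1] Q1=[] Q2=[]
t=13-14: P2@Q0 runs 1, rem=1, I/O yield, promote→Q0. Q0=[P3,P1,P2] Q1=[] Q2=[]
t=14-16: P3@Q0 runs 2, rem=2, I/O yield, promote→Q0. Q0=[P1,P2,P3] Q1=[] Q2=[]
t=16-17: P1@Q0 runs 1, rem=3, I/O yield, promote→Q0. Q0=[P2,P3,P1] Q1=[] Q2=[]
t=17-18: P2@Q0 runs 1, rem=0, completes. Q0=[P3,P1] Q1=[] Q2=[]
t=18-20: P3@Q0 runs 2, rem=0, completes. Q0=[P1] Q1=[] Q2=[]
t=20-21: P1@Q0 runs 1, rem=2, I/O yield, promote→Q0. Q0=[P1] Q1=[] Q2=[]
t=21-22: P1@Q0 runs 1, rem=1, I/O yield, promote→Q0. Q0=[P1] Q1=[] Q2=[]
t=22-23: P1@Q0 runs 1, rem=0, completes. Q0=[] Q1=[] Q2=[]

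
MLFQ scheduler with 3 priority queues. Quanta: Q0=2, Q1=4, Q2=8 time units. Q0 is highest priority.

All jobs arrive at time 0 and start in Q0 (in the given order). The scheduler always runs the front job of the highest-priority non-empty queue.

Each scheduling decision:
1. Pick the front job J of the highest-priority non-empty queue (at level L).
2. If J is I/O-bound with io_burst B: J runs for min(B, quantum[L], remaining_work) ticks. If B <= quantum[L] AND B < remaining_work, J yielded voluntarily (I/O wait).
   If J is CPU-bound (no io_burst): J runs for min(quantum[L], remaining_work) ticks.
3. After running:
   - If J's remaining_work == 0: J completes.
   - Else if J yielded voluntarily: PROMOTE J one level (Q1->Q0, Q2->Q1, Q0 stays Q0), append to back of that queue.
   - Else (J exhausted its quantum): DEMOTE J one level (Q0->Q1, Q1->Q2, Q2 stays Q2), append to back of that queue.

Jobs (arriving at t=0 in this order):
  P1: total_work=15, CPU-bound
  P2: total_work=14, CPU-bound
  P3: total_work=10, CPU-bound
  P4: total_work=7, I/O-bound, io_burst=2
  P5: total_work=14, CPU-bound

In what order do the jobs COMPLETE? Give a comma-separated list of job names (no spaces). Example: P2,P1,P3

Answer: P4,P2,P3,P5,P1

Derivation:
t=0-2: P1@Q0 runs 2, rem=13, quantum used, demote→Q1. Q0=[P2,P3,P4,P5] Q1=[P1] Q2=[]
t=2-4: P2@Q0 runs 2, rem=12, quantum used, demote→Q1. Q0=[P3,P4,P5] Q1=[P1,P2] Q2=[]
t=4-6: P3@Q0 runs 2, rem=8, quantum used, demote→Q1. Q0=[P4,P5] Q1=[P1,P2,P3] Q2=[]
t=6-8: P4@Q0 runs 2, rem=5, I/O yield, promote→Q0. Q0=[P5,P4] Q1=[P1,P2,P3] Q2=[]
t=8-10: P5@Q0 runs 2, rem=12, quantum used, demote→Q1. Q0=[P4] Q1=[P1,P2,P3,P5] Q2=[]
t=10-12: P4@Q0 runs 2, rem=3, I/O yield, promote→Q0. Q0=[P4] Q1=[P1,P2,P3,P5] Q2=[]
t=12-14: P4@Q0 runs 2, rem=1, I/O yield, promote→Q0. Q0=[P4] Q1=[P1,P2,P3,P5] Q2=[]
t=14-15: P4@Q0 runs 1, rem=0, completes. Q0=[] Q1=[P1,P2,P3,P5] Q2=[]
t=15-19: P1@Q1 runs 4, rem=9, quantum used, demote→Q2. Q0=[] Q1=[P2,P3,P5] Q2=[P1]
t=19-23: P2@Q1 runs 4, rem=8, quantum used, demote→Q2. Q0=[] Q1=[P3,P5] Q2=[P1,P2]
t=23-27: P3@Q1 runs 4, rem=4, quantum used, demote→Q2. Q0=[] Q1=[P5] Q2=[P1,P2,P3]
t=27-31: P5@Q1 runs 4, rem=8, quantum used, demote→Q2. Q0=[] Q1=[] Q2=[P1,P2,P3,P5]
t=31-39: P1@Q2 runs 8, rem=1, quantum used, demote→Q2. Q0=[] Q1=[] Q2=[P2,P3,P5,P1]
t=39-47: P2@Q2 runs 8, rem=0, completes. Q0=[] Q1=[] Q2=[P3,P5,P1]
t=47-51: P3@Q2 runs 4, rem=0, completes. Q0=[] Q1=[] Q2=[P5,P1]
t=51-59: P5@Q2 runs 8, rem=0, completes. Q0=[] Q1=[] Q2=[P1]
t=59-60: P1@Q2 runs 1, rem=0, completes. Q0=[] Q1=[] Q2=[]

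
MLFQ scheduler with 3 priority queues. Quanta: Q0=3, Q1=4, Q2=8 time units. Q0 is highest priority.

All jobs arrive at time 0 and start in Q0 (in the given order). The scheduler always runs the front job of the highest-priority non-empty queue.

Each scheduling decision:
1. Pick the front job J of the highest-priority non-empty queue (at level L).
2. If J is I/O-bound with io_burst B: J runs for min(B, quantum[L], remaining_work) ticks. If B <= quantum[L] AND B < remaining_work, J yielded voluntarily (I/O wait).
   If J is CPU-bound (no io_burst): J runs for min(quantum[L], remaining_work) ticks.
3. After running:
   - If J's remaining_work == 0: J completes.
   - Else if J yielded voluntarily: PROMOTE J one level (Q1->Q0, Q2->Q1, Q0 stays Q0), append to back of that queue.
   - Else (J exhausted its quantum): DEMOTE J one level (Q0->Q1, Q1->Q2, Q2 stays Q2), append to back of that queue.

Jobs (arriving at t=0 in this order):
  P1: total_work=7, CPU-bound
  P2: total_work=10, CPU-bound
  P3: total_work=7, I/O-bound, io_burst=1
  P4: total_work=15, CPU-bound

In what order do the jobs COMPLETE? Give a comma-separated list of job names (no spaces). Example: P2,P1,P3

t=0-3: P1@Q0 runs 3, rem=4, quantum used, demote→Q1. Q0=[P2,P3,P4] Q1=[P1] Q2=[]
t=3-6: P2@Q0 runs 3, rem=7, quantum used, demote→Q1. Q0=[P3,P4] Q1=[P1,P2] Q2=[]
t=6-7: P3@Q0 runs 1, rem=6, I/O yield, promote→Q0. Q0=[P4,P3] Q1=[P1,P2] Q2=[]
t=7-10: P4@Q0 runs 3, rem=12, quantum used, demote→Q1. Q0=[P3] Q1=[P1,P2,P4] Q2=[]
t=10-11: P3@Q0 runs 1, rem=5, I/O yield, promote→Q0. Q0=[P3] Q1=[P1,P2,P4] Q2=[]
t=11-12: P3@Q0 runs 1, rem=4, I/O yield, promote→Q0. Q0=[P3] Q1=[P1,P2,P4] Q2=[]
t=12-13: P3@Q0 runs 1, rem=3, I/O yield, promote→Q0. Q0=[P3] Q1=[P1,P2,P4] Q2=[]
t=13-14: P3@Q0 runs 1, rem=2, I/O yield, promote→Q0. Q0=[P3] Q1=[P1,P2,P4] Q2=[]
t=14-15: P3@Q0 runs 1, rem=1, I/O yield, promote→Q0. Q0=[P3] Q1=[P1,P2,P4] Q2=[]
t=15-16: P3@Q0 runs 1, rem=0, completes. Q0=[] Q1=[P1,P2,P4] Q2=[]
t=16-20: P1@Q1 runs 4, rem=0, completes. Q0=[] Q1=[P2,P4] Q2=[]
t=20-24: P2@Q1 runs 4, rem=3, quantum used, demote→Q2. Q0=[] Q1=[P4] Q2=[P2]
t=24-28: P4@Q1 runs 4, rem=8, quantum used, demote→Q2. Q0=[] Q1=[] Q2=[P2,P4]
t=28-31: P2@Q2 runs 3, rem=0, completes. Q0=[] Q1=[] Q2=[P4]
t=31-39: P4@Q2 runs 8, rem=0, completes. Q0=[] Q1=[] Q2=[]

Answer: P3,P1,P2,P4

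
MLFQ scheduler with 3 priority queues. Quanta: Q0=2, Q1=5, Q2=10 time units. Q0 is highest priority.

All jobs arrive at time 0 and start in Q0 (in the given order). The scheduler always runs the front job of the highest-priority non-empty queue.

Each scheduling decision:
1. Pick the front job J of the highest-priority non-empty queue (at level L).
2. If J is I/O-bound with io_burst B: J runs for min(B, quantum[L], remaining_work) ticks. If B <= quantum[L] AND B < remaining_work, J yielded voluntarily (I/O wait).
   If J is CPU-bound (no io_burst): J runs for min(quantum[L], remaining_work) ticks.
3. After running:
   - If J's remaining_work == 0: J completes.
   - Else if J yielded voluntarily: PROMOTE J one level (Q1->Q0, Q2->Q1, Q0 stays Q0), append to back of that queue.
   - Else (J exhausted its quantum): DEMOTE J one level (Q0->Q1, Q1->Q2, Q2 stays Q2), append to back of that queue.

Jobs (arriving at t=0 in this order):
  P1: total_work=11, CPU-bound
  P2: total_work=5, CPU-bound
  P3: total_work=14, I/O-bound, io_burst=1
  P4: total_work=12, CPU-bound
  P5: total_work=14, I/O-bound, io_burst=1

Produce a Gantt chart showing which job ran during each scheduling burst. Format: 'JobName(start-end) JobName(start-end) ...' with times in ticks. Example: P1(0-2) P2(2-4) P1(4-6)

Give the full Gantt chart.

t=0-2: P1@Q0 runs 2, rem=9, quantum used, demote→Q1. Q0=[P2,P3,P4,P5] Q1=[P1] Q2=[]
t=2-4: P2@Q0 runs 2, rem=3, quantum used, demote→Q1. Q0=[P3,P4,P5] Q1=[P1,P2] Q2=[]
t=4-5: P3@Q0 runs 1, rem=13, I/O yield, promote→Q0. Q0=[P4,P5,P3] Q1=[P1,P2] Q2=[]
t=5-7: P4@Q0 runs 2, rem=10, quantum used, demote→Q1. Q0=[P5,P3] Q1=[P1,P2,P4] Q2=[]
t=7-8: P5@Q0 runs 1, rem=13, I/O yield, promote→Q0. Q0=[P3,P5] Q1=[P1,P2,P4] Q2=[]
t=8-9: P3@Q0 runs 1, rem=12, I/O yield, promote→Q0. Q0=[P5,P3] Q1=[P1,P2,P4] Q2=[]
t=9-10: P5@Q0 runs 1, rem=12, I/O yield, promote→Q0. Q0=[P3,P5] Q1=[P1,P2,P4] Q2=[]
t=10-11: P3@Q0 runs 1, rem=11, I/O yield, promote→Q0. Q0=[P5,P3] Q1=[P1,P2,P4] Q2=[]
t=11-12: P5@Q0 runs 1, rem=11, I/O yield, promote→Q0. Q0=[P3,P5] Q1=[P1,P2,P4] Q2=[]
t=12-13: P3@Q0 runs 1, rem=10, I/O yield, promote→Q0. Q0=[P5,P3] Q1=[P1,P2,P4] Q2=[]
t=13-14: P5@Q0 runs 1, rem=10, I/O yield, promote→Q0. Q0=[P3,P5] Q1=[P1,P2,P4] Q2=[]
t=14-15: P3@Q0 runs 1, rem=9, I/O yield, promote→Q0. Q0=[P5,P3] Q1=[P1,P2,P4] Q2=[]
t=15-16: P5@Q0 runs 1, rem=9, I/O yield, promote→Q0. Q0=[P3,P5] Q1=[P1,P2,P4] Q2=[]
t=16-17: P3@Q0 runs 1, rem=8, I/O yield, promote→Q0. Q0=[P5,P3] Q1=[P1,P2,P4] Q2=[]
t=17-18: P5@Q0 runs 1, rem=8, I/O yield, promote→Q0. Q0=[P3,P5] Q1=[P1,P2,P4] Q2=[]
t=18-19: P3@Q0 runs 1, rem=7, I/O yield, promote→Q0. Q0=[P5,P3] Q1=[P1,P2,P4] Q2=[]
t=19-20: P5@Q0 runs 1, rem=7, I/O yield, promote→Q0. Q0=[P3,P5] Q1=[P1,P2,P4] Q2=[]
t=20-21: P3@Q0 runs 1, rem=6, I/O yield, promote→Q0. Q0=[P5,P3] Q1=[P1,P2,P4] Q2=[]
t=21-22: P5@Q0 runs 1, rem=6, I/O yield, promote→Q0. Q0=[P3,P5] Q1=[P1,P2,P4] Q2=[]
t=22-23: P3@Q0 runs 1, rem=5, I/O yield, promote→Q0. Q0=[P5,P3] Q1=[P1,P2,P4] Q2=[]
t=23-24: P5@Q0 runs 1, rem=5, I/O yield, promote→Q0. Q0=[P3,P5] Q1=[P1,P2,P4] Q2=[]
t=24-25: P3@Q0 runs 1, rem=4, I/O yield, promote→Q0. Q0=[P5,P3] Q1=[P1,P2,P4] Q2=[]
t=25-26: P5@Q0 runs 1, rem=4, I/O yield, promote→Q0. Q0=[P3,P5] Q1=[P1,P2,P4] Q2=[]
t=26-27: P3@Q0 runs 1, rem=3, I/O yield, promote→Q0. Q0=[P5,P3] Q1=[P1,P2,P4] Q2=[]
t=27-28: P5@Q0 runs 1, rem=3, I/O yield, promote→Q0. Q0=[P3,P5] Q1=[P1,P2,P4] Q2=[]
t=28-29: P3@Q0 runs 1, rem=2, I/O yield, promote→Q0. Q0=[P5,P3] Q1=[P1,P2,P4] Q2=[]
t=29-30: P5@Q0 runs 1, rem=2, I/O yield, promote→Q0. Q0=[P3,P5] Q1=[P1,P2,P4] Q2=[]
t=30-31: P3@Q0 runs 1, rem=1, I/O yield, promote→Q0. Q0=[P5,P3] Q1=[P1,P2,P4] Q2=[]
t=31-32: P5@Q0 runs 1, rem=1, I/O yield, promote→Q0. Q0=[P3,P5] Q1=[P1,P2,P4] Q2=[]
t=32-33: P3@Q0 runs 1, rem=0, completes. Q0=[P5] Q1=[P1,P2,P4] Q2=[]
t=33-34: P5@Q0 runs 1, rem=0, completes. Q0=[] Q1=[P1,P2,P4] Q2=[]
t=34-39: P1@Q1 runs 5, rem=4, quantum used, demote→Q2. Q0=[] Q1=[P2,P4] Q2=[P1]
t=39-42: P2@Q1 runs 3, rem=0, completes. Q0=[] Q1=[P4] Q2=[P1]
t=42-47: P4@Q1 runs 5, rem=5, quantum used, demote→Q2. Q0=[] Q1=[] Q2=[P1,P4]
t=47-51: P1@Q2 runs 4, rem=0, completes. Q0=[] Q1=[] Q2=[P4]
t=51-56: P4@Q2 runs 5, rem=0, completes. Q0=[] Q1=[] Q2=[]

Answer: P1(0-2) P2(2-4) P3(4-5) P4(5-7) P5(7-8) P3(8-9) P5(9-10) P3(10-11) P5(11-12) P3(12-13) P5(13-14) P3(14-15) P5(15-16) P3(16-17) P5(17-18) P3(18-19) P5(19-20) P3(20-21) P5(21-22) P3(22-23) P5(23-24) P3(24-25) P5(25-26) P3(26-27) P5(27-28) P3(28-29) P5(29-30) P3(30-31) P5(31-32) P3(32-33) P5(33-34) P1(34-39) P2(39-42) P4(42-47) P1(47-51) P4(51-56)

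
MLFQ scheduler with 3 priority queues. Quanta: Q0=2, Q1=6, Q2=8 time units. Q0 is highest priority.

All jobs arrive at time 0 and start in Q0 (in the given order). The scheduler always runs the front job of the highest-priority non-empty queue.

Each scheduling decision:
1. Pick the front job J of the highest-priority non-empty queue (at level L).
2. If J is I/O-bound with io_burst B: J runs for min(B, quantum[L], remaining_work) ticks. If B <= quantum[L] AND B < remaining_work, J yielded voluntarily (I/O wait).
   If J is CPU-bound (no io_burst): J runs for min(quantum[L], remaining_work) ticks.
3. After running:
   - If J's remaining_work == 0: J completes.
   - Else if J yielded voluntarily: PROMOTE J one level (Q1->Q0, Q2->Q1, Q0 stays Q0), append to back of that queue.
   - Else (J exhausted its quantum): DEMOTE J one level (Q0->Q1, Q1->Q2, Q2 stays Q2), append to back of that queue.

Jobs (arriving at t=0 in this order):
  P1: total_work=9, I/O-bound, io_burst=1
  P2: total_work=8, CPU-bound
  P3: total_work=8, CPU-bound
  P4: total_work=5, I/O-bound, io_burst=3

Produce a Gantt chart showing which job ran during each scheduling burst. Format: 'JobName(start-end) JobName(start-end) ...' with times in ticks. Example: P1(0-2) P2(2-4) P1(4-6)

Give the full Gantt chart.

Answer: P1(0-1) P2(1-3) P3(3-5) P4(5-7) P1(7-8) P1(8-9) P1(9-10) P1(10-11) P1(11-12) P1(12-13) P1(13-14) P1(14-15) P2(15-21) P3(21-27) P4(27-30)

Derivation:
t=0-1: P1@Q0 runs 1, rem=8, I/O yield, promote→Q0. Q0=[P2,P3,P4,P1] Q1=[] Q2=[]
t=1-3: P2@Q0 runs 2, rem=6, quantum used, demote→Q1. Q0=[P3,P4,P1] Q1=[P2] Q2=[]
t=3-5: P3@Q0 runs 2, rem=6, quantum used, demote→Q1. Q0=[P4,P1] Q1=[P2,P3] Q2=[]
t=5-7: P4@Q0 runs 2, rem=3, quantum used, demote→Q1. Q0=[P1] Q1=[P2,P3,P4] Q2=[]
t=7-8: P1@Q0 runs 1, rem=7, I/O yield, promote→Q0. Q0=[P1] Q1=[P2,P3,P4] Q2=[]
t=8-9: P1@Q0 runs 1, rem=6, I/O yield, promote→Q0. Q0=[P1] Q1=[P2,P3,P4] Q2=[]
t=9-10: P1@Q0 runs 1, rem=5, I/O yield, promote→Q0. Q0=[P1] Q1=[P2,P3,P4] Q2=[]
t=10-11: P1@Q0 runs 1, rem=4, I/O yield, promote→Q0. Q0=[P1] Q1=[P2,P3,P4] Q2=[]
t=11-12: P1@Q0 runs 1, rem=3, I/O yield, promote→Q0. Q0=[P1] Q1=[P2,P3,P4] Q2=[]
t=12-13: P1@Q0 runs 1, rem=2, I/O yield, promote→Q0. Q0=[P1] Q1=[P2,P3,P4] Q2=[]
t=13-14: P1@Q0 runs 1, rem=1, I/O yield, promote→Q0. Q0=[P1] Q1=[P2,P3,P4] Q2=[]
t=14-15: P1@Q0 runs 1, rem=0, completes. Q0=[] Q1=[P2,P3,P4] Q2=[]
t=15-21: P2@Q1 runs 6, rem=0, completes. Q0=[] Q1=[P3,P4] Q2=[]
t=21-27: P3@Q1 runs 6, rem=0, completes. Q0=[] Q1=[P4] Q2=[]
t=27-30: P4@Q1 runs 3, rem=0, completes. Q0=[] Q1=[] Q2=[]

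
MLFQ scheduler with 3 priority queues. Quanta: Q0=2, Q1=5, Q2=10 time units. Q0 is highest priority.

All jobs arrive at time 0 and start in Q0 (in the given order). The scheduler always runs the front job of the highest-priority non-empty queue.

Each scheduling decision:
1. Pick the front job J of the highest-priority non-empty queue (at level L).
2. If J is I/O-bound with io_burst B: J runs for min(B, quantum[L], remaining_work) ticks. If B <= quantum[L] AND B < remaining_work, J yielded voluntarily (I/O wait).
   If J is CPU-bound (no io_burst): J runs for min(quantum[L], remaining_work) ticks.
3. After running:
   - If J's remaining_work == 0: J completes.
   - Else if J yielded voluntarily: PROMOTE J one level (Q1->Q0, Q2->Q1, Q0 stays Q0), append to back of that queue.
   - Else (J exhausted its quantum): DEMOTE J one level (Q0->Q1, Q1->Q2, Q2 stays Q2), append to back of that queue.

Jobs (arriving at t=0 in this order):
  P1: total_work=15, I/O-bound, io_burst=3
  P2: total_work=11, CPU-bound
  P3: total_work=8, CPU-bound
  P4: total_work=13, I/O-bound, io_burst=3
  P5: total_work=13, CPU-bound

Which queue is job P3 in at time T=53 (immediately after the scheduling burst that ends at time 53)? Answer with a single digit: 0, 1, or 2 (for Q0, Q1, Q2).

t=0-2: P1@Q0 runs 2, rem=13, quantum used, demote→Q1. Q0=[P2,P3,P4,P5] Q1=[P1] Q2=[]
t=2-4: P2@Q0 runs 2, rem=9, quantum used, demote→Q1. Q0=[P3,P4,P5] Q1=[P1,P2] Q2=[]
t=4-6: P3@Q0 runs 2, rem=6, quantum used, demote→Q1. Q0=[P4,P5] Q1=[P1,P2,P3] Q2=[]
t=6-8: P4@Q0 runs 2, rem=11, quantum used, demote→Q1. Q0=[P5] Q1=[P1,P2,P3,P4] Q2=[]
t=8-10: P5@Q0 runs 2, rem=11, quantum used, demote→Q1. Q0=[] Q1=[P1,P2,P3,P4,P5] Q2=[]
t=10-13: P1@Q1 runs 3, rem=10, I/O yield, promote→Q0. Q0=[P1] Q1=[P2,P3,P4,P5] Q2=[]
t=13-15: P1@Q0 runs 2, rem=8, quantum used, demote→Q1. Q0=[] Q1=[P2,P3,P4,P5,P1] Q2=[]
t=15-20: P2@Q1 runs 5, rem=4, quantum used, demote→Q2. Q0=[] Q1=[P3,P4,P5,P1] Q2=[P2]
t=20-25: P3@Q1 runs 5, rem=1, quantum used, demote→Q2. Q0=[] Q1=[P4,P5,P1] Q2=[P2,P3]
t=25-28: P4@Q1 runs 3, rem=8, I/O yield, promote→Q0. Q0=[P4] Q1=[P5,P1] Q2=[P2,P3]
t=28-30: P4@Q0 runs 2, rem=6, quantum used, demote→Q1. Q0=[] Q1=[P5,P1,P4] Q2=[P2,P3]
t=30-35: P5@Q1 runs 5, rem=6, quantum used, demote→Q2. Q0=[] Q1=[P1,P4] Q2=[P2,P3,P5]
t=35-38: P1@Q1 runs 3, rem=5, I/O yield, promote→Q0. Q0=[P1] Q1=[P4] Q2=[P2,P3,P5]
t=38-40: P1@Q0 runs 2, rem=3, quantum used, demote→Q1. Q0=[] Q1=[P4,P1] Q2=[P2,P3,P5]
t=40-43: P4@Q1 runs 3, rem=3, I/O yield, promote→Q0. Q0=[P4] Q1=[P1] Q2=[P2,P3,P5]
t=43-45: P4@Q0 runs 2, rem=1, quantum used, demote→Q1. Q0=[] Q1=[P1,P4] Q2=[P2,P3,P5]
t=45-48: P1@Q1 runs 3, rem=0, completes. Q0=[] Q1=[P4] Q2=[P2,P3,P5]
t=48-49: P4@Q1 runs 1, rem=0, completes. Q0=[] Q1=[] Q2=[P2,P3,P5]
t=49-53: P2@Q2 runs 4, rem=0, completes. Q0=[] Q1=[] Q2=[P3,P5]
t=53-54: P3@Q2 runs 1, rem=0, completes. Q0=[] Q1=[] Q2=[P5]
t=54-60: P5@Q2 runs 6, rem=0, completes. Q0=[] Q1=[] Q2=[]

Answer: 2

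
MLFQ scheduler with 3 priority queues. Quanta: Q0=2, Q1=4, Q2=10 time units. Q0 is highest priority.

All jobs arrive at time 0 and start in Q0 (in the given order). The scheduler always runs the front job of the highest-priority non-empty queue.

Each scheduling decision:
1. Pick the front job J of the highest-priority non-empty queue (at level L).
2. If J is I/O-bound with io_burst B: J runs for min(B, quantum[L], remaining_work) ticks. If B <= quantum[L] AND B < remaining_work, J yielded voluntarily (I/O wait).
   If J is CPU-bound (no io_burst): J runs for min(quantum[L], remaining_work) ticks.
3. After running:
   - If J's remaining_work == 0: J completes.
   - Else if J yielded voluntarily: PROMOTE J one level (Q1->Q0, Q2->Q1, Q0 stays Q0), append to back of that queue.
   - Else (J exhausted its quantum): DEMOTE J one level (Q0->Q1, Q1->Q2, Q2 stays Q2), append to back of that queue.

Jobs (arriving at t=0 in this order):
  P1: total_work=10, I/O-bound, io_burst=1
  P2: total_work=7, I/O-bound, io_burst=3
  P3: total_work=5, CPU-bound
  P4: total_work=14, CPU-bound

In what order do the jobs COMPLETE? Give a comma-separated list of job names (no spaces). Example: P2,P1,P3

t=0-1: P1@Q0 runs 1, rem=9, I/O yield, promote→Q0. Q0=[P2,P3,P4,P1] Q1=[] Q2=[]
t=1-3: P2@Q0 runs 2, rem=5, quantum used, demote→Q1. Q0=[P3,P4,P1] Q1=[P2] Q2=[]
t=3-5: P3@Q0 runs 2, rem=3, quantum used, demote→Q1. Q0=[P4,P1] Q1=[P2,P3] Q2=[]
t=5-7: P4@Q0 runs 2, rem=12, quantum used, demote→Q1. Q0=[P1] Q1=[P2,P3,P4] Q2=[]
t=7-8: P1@Q0 runs 1, rem=8, I/O yield, promote→Q0. Q0=[P1] Q1=[P2,P3,P4] Q2=[]
t=8-9: P1@Q0 runs 1, rem=7, I/O yield, promote→Q0. Q0=[P1] Q1=[P2,P3,P4] Q2=[]
t=9-10: P1@Q0 runs 1, rem=6, I/O yield, promote→Q0. Q0=[P1] Q1=[P2,P3,P4] Q2=[]
t=10-11: P1@Q0 runs 1, rem=5, I/O yield, promote→Q0. Q0=[P1] Q1=[P2,P3,P4] Q2=[]
t=11-12: P1@Q0 runs 1, rem=4, I/O yield, promote→Q0. Q0=[P1] Q1=[P2,P3,P4] Q2=[]
t=12-13: P1@Q0 runs 1, rem=3, I/O yield, promote→Q0. Q0=[P1] Q1=[P2,P3,P4] Q2=[]
t=13-14: P1@Q0 runs 1, rem=2, I/O yield, promote→Q0. Q0=[P1] Q1=[P2,P3,P4] Q2=[]
t=14-15: P1@Q0 runs 1, rem=1, I/O yield, promote→Q0. Q0=[P1] Q1=[P2,P3,P4] Q2=[]
t=15-16: P1@Q0 runs 1, rem=0, completes. Q0=[] Q1=[P2,P3,P4] Q2=[]
t=16-19: P2@Q1 runs 3, rem=2, I/O yield, promote→Q0. Q0=[P2] Q1=[P3,P4] Q2=[]
t=19-21: P2@Q0 runs 2, rem=0, completes. Q0=[] Q1=[P3,P4] Q2=[]
t=21-24: P3@Q1 runs 3, rem=0, completes. Q0=[] Q1=[P4] Q2=[]
t=24-28: P4@Q1 runs 4, rem=8, quantum used, demote→Q2. Q0=[] Q1=[] Q2=[P4]
t=28-36: P4@Q2 runs 8, rem=0, completes. Q0=[] Q1=[] Q2=[]

Answer: P1,P2,P3,P4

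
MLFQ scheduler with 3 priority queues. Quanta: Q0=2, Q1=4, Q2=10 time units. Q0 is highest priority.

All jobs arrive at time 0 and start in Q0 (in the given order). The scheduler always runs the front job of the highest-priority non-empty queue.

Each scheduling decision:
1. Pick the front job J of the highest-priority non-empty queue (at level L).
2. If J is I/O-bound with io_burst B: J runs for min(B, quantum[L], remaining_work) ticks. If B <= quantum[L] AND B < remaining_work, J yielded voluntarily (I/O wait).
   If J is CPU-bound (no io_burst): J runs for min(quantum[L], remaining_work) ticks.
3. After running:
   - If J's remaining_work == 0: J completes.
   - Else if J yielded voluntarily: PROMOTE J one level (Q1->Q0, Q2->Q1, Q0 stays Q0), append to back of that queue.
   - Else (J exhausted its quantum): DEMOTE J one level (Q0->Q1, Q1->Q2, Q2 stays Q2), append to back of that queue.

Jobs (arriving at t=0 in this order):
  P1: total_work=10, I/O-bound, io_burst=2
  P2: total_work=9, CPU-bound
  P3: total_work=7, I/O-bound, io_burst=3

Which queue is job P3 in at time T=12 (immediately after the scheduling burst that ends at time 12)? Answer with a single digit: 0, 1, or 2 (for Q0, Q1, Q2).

Answer: 1

Derivation:
t=0-2: P1@Q0 runs 2, rem=8, I/O yield, promote→Q0. Q0=[P2,P3,P1] Q1=[] Q2=[]
t=2-4: P2@Q0 runs 2, rem=7, quantum used, demote→Q1. Q0=[P3,P1] Q1=[P2] Q2=[]
t=4-6: P3@Q0 runs 2, rem=5, quantum used, demote→Q1. Q0=[P1] Q1=[P2,P3] Q2=[]
t=6-8: P1@Q0 runs 2, rem=6, I/O yield, promote→Q0. Q0=[P1] Q1=[P2,P3] Q2=[]
t=8-10: P1@Q0 runs 2, rem=4, I/O yield, promote→Q0. Q0=[P1] Q1=[P2,P3] Q2=[]
t=10-12: P1@Q0 runs 2, rem=2, I/O yield, promote→Q0. Q0=[P1] Q1=[P2,P3] Q2=[]
t=12-14: P1@Q0 runs 2, rem=0, completes. Q0=[] Q1=[P2,P3] Q2=[]
t=14-18: P2@Q1 runs 4, rem=3, quantum used, demote→Q2. Q0=[] Q1=[P3] Q2=[P2]
t=18-21: P3@Q1 runs 3, rem=2, I/O yield, promote→Q0. Q0=[P3] Q1=[] Q2=[P2]
t=21-23: P3@Q0 runs 2, rem=0, completes. Q0=[] Q1=[] Q2=[P2]
t=23-26: P2@Q2 runs 3, rem=0, completes. Q0=[] Q1=[] Q2=[]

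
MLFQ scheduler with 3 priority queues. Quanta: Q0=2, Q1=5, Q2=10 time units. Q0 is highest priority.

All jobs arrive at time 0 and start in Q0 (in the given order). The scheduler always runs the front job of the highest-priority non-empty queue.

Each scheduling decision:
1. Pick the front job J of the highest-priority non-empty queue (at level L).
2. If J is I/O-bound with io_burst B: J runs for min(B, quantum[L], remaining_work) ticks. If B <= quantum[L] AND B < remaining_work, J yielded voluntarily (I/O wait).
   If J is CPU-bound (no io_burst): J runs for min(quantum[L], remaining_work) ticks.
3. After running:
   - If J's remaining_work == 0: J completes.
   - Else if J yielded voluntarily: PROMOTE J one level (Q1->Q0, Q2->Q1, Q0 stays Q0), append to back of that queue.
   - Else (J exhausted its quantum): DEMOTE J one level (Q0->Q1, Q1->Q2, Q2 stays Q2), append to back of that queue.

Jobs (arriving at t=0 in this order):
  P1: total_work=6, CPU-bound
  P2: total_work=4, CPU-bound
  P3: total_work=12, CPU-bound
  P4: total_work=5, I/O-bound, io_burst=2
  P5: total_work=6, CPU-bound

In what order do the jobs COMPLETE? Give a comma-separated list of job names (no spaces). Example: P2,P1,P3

Answer: P4,P1,P2,P5,P3

Derivation:
t=0-2: P1@Q0 runs 2, rem=4, quantum used, demote→Q1. Q0=[P2,P3,P4,P5] Q1=[P1] Q2=[]
t=2-4: P2@Q0 runs 2, rem=2, quantum used, demote→Q1. Q0=[P3,P4,P5] Q1=[P1,P2] Q2=[]
t=4-6: P3@Q0 runs 2, rem=10, quantum used, demote→Q1. Q0=[P4,P5] Q1=[P1,P2,P3] Q2=[]
t=6-8: P4@Q0 runs 2, rem=3, I/O yield, promote→Q0. Q0=[P5,P4] Q1=[P1,P2,P3] Q2=[]
t=8-10: P5@Q0 runs 2, rem=4, quantum used, demote→Q1. Q0=[P4] Q1=[P1,P2,P3,P5] Q2=[]
t=10-12: P4@Q0 runs 2, rem=1, I/O yield, promote→Q0. Q0=[P4] Q1=[P1,P2,P3,P5] Q2=[]
t=12-13: P4@Q0 runs 1, rem=0, completes. Q0=[] Q1=[P1,P2,P3,P5] Q2=[]
t=13-17: P1@Q1 runs 4, rem=0, completes. Q0=[] Q1=[P2,P3,P5] Q2=[]
t=17-19: P2@Q1 runs 2, rem=0, completes. Q0=[] Q1=[P3,P5] Q2=[]
t=19-24: P3@Q1 runs 5, rem=5, quantum used, demote→Q2. Q0=[] Q1=[P5] Q2=[P3]
t=24-28: P5@Q1 runs 4, rem=0, completes. Q0=[] Q1=[] Q2=[P3]
t=28-33: P3@Q2 runs 5, rem=0, completes. Q0=[] Q1=[] Q2=[]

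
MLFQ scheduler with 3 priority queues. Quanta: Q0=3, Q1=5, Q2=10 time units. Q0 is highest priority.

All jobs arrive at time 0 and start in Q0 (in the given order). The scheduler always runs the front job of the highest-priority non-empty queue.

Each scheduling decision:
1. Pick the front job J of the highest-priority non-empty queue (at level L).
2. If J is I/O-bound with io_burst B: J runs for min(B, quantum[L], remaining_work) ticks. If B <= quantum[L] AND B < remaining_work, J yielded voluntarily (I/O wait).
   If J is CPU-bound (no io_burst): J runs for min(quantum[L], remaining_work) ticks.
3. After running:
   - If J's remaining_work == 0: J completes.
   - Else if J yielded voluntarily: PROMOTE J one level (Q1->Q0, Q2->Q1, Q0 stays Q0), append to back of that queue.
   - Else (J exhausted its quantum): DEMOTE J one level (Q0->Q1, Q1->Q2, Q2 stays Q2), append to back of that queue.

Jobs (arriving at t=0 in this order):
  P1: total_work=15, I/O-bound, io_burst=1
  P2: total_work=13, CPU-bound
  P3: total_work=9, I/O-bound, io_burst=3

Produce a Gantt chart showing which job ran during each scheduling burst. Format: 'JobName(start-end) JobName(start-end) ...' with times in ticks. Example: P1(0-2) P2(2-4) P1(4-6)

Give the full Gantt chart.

Answer: P1(0-1) P2(1-4) P3(4-7) P1(7-8) P3(8-11) P1(11-12) P3(12-15) P1(15-16) P1(16-17) P1(17-18) P1(18-19) P1(19-20) P1(20-21) P1(21-22) P1(22-23) P1(23-24) P1(24-25) P1(25-26) P1(26-27) P2(27-32) P2(32-37)

Derivation:
t=0-1: P1@Q0 runs 1, rem=14, I/O yield, promote→Q0. Q0=[P2,P3,P1] Q1=[] Q2=[]
t=1-4: P2@Q0 runs 3, rem=10, quantum used, demote→Q1. Q0=[P3,P1] Q1=[P2] Q2=[]
t=4-7: P3@Q0 runs 3, rem=6, I/O yield, promote→Q0. Q0=[P1,P3] Q1=[P2] Q2=[]
t=7-8: P1@Q0 runs 1, rem=13, I/O yield, promote→Q0. Q0=[P3,P1] Q1=[P2] Q2=[]
t=8-11: P3@Q0 runs 3, rem=3, I/O yield, promote→Q0. Q0=[P1,P3] Q1=[P2] Q2=[]
t=11-12: P1@Q0 runs 1, rem=12, I/O yield, promote→Q0. Q0=[P3,P1] Q1=[P2] Q2=[]
t=12-15: P3@Q0 runs 3, rem=0, completes. Q0=[P1] Q1=[P2] Q2=[]
t=15-16: P1@Q0 runs 1, rem=11, I/O yield, promote→Q0. Q0=[P1] Q1=[P2] Q2=[]
t=16-17: P1@Q0 runs 1, rem=10, I/O yield, promote→Q0. Q0=[P1] Q1=[P2] Q2=[]
t=17-18: P1@Q0 runs 1, rem=9, I/O yield, promote→Q0. Q0=[P1] Q1=[P2] Q2=[]
t=18-19: P1@Q0 runs 1, rem=8, I/O yield, promote→Q0. Q0=[P1] Q1=[P2] Q2=[]
t=19-20: P1@Q0 runs 1, rem=7, I/O yield, promote→Q0. Q0=[P1] Q1=[P2] Q2=[]
t=20-21: P1@Q0 runs 1, rem=6, I/O yield, promote→Q0. Q0=[P1] Q1=[P2] Q2=[]
t=21-22: P1@Q0 runs 1, rem=5, I/O yield, promote→Q0. Q0=[P1] Q1=[P2] Q2=[]
t=22-23: P1@Q0 runs 1, rem=4, I/O yield, promote→Q0. Q0=[P1] Q1=[P2] Q2=[]
t=23-24: P1@Q0 runs 1, rem=3, I/O yield, promote→Q0. Q0=[P1] Q1=[P2] Q2=[]
t=24-25: P1@Q0 runs 1, rem=2, I/O yield, promote→Q0. Q0=[P1] Q1=[P2] Q2=[]
t=25-26: P1@Q0 runs 1, rem=1, I/O yield, promote→Q0. Q0=[P1] Q1=[P2] Q2=[]
t=26-27: P1@Q0 runs 1, rem=0, completes. Q0=[] Q1=[P2] Q2=[]
t=27-32: P2@Q1 runs 5, rem=5, quantum used, demote→Q2. Q0=[] Q1=[] Q2=[P2]
t=32-37: P2@Q2 runs 5, rem=0, completes. Q0=[] Q1=[] Q2=[]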